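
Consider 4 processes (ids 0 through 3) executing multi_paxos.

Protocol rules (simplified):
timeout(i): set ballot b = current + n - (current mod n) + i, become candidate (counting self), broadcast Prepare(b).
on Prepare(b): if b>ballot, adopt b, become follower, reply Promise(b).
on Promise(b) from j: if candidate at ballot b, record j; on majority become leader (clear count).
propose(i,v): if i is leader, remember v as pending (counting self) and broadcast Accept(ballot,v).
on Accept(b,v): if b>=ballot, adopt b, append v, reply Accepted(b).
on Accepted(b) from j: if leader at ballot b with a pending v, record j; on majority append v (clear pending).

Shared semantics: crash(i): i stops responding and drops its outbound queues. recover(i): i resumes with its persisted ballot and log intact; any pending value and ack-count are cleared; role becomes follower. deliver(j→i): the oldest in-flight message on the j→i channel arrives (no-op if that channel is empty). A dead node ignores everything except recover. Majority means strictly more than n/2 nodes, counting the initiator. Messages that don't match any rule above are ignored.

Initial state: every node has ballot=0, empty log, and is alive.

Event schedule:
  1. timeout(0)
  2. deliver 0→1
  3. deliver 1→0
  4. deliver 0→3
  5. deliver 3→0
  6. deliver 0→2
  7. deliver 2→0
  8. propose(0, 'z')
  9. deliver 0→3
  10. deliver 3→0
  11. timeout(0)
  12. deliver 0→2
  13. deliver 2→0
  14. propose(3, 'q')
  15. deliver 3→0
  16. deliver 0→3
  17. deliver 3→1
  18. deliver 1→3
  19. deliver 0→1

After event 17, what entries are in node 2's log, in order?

e1 timeout(0): 0[cand,b=4,-]
e2 deliver 0→1: 1[foll,b=4,-]
e3 deliver 1→0: ·
e4 deliver 0→3: 3[foll,b=4,-]
e5 deliver 3→0: 0[lead,b=4,-]
e6 deliver 0→2: 2[foll,b=4,-]
e7 deliver 2→0: ·
e8 propose(0,'z'): ·
e9 deliver 0→3: 3[foll,b=4,z]
e10 deliver 3→0: ·
e11 timeout(0): 0[cand,b=8,-]
e12 deliver 0→2: 2[foll,b=4,z]
e13 deliver 2→0: ·
e14 propose(3,'q'): ·
e15 deliver 3→0: ·
e16 deliver 0→3: 3[foll,b=8,z]
e17 deliver 3→1: ·

z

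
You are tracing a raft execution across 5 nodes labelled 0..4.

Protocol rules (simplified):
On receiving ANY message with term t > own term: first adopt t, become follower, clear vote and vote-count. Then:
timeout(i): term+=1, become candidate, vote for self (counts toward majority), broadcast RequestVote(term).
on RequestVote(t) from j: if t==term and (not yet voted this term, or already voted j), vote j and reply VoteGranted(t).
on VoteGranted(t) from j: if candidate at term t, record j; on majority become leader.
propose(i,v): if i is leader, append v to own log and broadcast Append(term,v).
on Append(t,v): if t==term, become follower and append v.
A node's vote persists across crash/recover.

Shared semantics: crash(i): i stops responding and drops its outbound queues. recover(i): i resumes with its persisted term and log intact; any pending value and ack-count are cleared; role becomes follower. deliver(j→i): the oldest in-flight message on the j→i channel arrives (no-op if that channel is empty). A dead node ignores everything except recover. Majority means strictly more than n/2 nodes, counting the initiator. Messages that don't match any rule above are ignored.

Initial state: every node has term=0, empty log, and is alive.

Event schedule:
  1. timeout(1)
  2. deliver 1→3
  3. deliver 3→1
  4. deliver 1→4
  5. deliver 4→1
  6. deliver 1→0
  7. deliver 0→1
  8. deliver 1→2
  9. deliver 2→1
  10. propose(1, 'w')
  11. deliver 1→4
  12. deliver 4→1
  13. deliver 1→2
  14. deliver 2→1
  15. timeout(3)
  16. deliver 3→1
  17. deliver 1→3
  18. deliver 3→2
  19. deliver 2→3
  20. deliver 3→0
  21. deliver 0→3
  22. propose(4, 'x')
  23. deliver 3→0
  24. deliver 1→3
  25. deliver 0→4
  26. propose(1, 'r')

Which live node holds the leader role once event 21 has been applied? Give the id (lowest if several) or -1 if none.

3

after 1 — timeout(1): n1:cand/t1/[-]
after 2 — deliver 1→3: n3:foll/t1/[-]
after 3 — deliver 3→1: ·
after 4 — deliver 1→4: n4:foll/t1/[-]
after 5 — deliver 4→1: n1:lead/t1/[-]
after 6 — deliver 1→0: n0:foll/t1/[-]
after 7 — deliver 0→1: ·
after 8 — deliver 1→2: n2:foll/t1/[-]
after 9 — deliver 2→1: ·
after 10 — propose(1,'w'): n1:lead/t1/[w]
after 11 — deliver 1→4: n4:foll/t1/[w]
after 12 — deliver 4→1: ·
after 13 — deliver 1→2: n2:foll/t1/[w]
after 14 — deliver 2→1: ·
after 15 — timeout(3): n3:cand/t2/[-]
after 16 — deliver 3→1: n1:foll/t2/[w]
after 17 — deliver 1→3: ·
after 18 — deliver 3→2: n2:foll/t2/[w]
after 19 — deliver 2→3: ·
after 20 — deliver 3→0: n0:foll/t2/[-]
after 21 — deliver 0→3: n3:lead/t2/[-]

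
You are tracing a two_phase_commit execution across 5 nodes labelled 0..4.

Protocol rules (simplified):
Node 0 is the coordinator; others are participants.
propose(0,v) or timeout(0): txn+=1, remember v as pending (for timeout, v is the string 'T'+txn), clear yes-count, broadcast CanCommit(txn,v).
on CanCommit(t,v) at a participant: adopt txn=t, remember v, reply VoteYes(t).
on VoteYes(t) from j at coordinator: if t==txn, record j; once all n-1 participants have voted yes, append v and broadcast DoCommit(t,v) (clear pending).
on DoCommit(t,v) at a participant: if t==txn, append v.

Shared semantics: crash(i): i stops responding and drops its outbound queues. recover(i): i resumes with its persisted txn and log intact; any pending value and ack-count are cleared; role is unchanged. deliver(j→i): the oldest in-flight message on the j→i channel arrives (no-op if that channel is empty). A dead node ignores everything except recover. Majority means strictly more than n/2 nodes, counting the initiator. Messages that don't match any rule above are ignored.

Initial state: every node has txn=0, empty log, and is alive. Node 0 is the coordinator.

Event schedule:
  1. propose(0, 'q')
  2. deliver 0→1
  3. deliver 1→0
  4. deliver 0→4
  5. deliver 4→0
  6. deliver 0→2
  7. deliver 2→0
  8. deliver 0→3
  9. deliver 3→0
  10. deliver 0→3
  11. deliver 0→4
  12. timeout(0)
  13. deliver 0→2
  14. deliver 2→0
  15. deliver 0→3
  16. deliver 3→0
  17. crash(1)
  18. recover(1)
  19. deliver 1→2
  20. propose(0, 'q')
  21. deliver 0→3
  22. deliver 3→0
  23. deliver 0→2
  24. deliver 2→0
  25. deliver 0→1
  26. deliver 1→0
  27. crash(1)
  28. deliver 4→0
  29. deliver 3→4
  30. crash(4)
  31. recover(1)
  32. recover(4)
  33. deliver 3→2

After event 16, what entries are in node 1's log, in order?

empty

after 1 — propose(0,'q'): n0:coor/t1/[-]
after 2 — deliver 0→1: n1:part/t1/[-]
after 3 — deliver 1→0: ·
after 4 — deliver 0→4: n4:part/t1/[-]
after 5 — deliver 4→0: ·
after 6 — deliver 0→2: n2:part/t1/[-]
after 7 — deliver 2→0: ·
after 8 — deliver 0→3: n3:part/t1/[-]
after 9 — deliver 3→0: n0:coor/t1/[q]
after 10 — deliver 0→3: n3:part/t1/[q]
after 11 — deliver 0→4: n4:part/t1/[q]
after 12 — timeout(0): n0:coor/t2/[q]
after 13 — deliver 0→2: n2:part/t1/[q]
after 14 — deliver 2→0: ·
after 15 — deliver 0→3: n3:part/t2/[q]
after 16 — deliver 3→0: ·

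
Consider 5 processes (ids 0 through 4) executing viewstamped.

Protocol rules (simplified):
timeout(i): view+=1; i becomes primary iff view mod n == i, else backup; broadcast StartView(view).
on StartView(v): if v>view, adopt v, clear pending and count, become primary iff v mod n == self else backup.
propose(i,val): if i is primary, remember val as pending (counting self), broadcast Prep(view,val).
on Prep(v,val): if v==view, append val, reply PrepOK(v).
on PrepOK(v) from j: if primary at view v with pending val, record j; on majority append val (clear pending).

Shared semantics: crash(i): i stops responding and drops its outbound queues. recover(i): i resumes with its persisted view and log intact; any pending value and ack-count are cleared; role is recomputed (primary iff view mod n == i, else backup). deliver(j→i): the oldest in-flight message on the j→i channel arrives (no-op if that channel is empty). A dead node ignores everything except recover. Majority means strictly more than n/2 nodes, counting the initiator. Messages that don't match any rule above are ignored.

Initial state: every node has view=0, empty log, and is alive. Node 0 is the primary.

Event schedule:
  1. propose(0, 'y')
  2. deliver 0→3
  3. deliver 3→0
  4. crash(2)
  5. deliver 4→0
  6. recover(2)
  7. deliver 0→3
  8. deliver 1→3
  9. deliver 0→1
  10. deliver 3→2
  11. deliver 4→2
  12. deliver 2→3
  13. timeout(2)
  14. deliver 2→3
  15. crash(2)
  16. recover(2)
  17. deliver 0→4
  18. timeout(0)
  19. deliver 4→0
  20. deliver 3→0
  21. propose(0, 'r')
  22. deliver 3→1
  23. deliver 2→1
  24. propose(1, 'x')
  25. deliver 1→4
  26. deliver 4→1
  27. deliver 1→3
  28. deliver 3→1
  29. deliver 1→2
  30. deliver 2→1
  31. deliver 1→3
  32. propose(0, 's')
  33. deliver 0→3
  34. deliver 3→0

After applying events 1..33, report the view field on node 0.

1

e1 propose(0,'y'): ·
e2 deliver 0→3: 3[back,v=0,y]
e3 deliver 3→0: ·
e4 crash(2): 2[✗back,v=0,-]
e5 deliver 4→0: ·
e6 recover(2): 2[back,v=0,-]
e7 deliver 0→3: ·
e8 deliver 1→3: ·
e9 deliver 0→1: 1[back,v=0,y]
e10 deliver 3→2: ·
e11 deliver 4→2: ·
e12 deliver 2→3: ·
e13 timeout(2): 2[back,v=1,-]
e14 deliver 2→3: 3[back,v=1,y]
e15 crash(2): 2[✗back,v=1,-]
e16 recover(2): 2[back,v=1,-]
e17 deliver 0→4: 4[back,v=0,y]
e18 timeout(0): 0[back,v=1,-]
e19 deliver 4→0: ·
e20 deliver 3→0: ·
e21 propose(0,'r'): ·
e22 deliver 3→1: ·
e23 deliver 2→1: ·
e24 propose(1,'x'): ·
e25 deliver 1→4: ·
e26 deliver 4→1: ·
e27 deliver 1→3: ·
e28 deliver 3→1: ·
e29 deliver 1→2: ·
e30 deliver 2→1: ·
e31 deliver 1→3: ·
e32 propose(0,'s'): ·
e33 deliver 0→3: ·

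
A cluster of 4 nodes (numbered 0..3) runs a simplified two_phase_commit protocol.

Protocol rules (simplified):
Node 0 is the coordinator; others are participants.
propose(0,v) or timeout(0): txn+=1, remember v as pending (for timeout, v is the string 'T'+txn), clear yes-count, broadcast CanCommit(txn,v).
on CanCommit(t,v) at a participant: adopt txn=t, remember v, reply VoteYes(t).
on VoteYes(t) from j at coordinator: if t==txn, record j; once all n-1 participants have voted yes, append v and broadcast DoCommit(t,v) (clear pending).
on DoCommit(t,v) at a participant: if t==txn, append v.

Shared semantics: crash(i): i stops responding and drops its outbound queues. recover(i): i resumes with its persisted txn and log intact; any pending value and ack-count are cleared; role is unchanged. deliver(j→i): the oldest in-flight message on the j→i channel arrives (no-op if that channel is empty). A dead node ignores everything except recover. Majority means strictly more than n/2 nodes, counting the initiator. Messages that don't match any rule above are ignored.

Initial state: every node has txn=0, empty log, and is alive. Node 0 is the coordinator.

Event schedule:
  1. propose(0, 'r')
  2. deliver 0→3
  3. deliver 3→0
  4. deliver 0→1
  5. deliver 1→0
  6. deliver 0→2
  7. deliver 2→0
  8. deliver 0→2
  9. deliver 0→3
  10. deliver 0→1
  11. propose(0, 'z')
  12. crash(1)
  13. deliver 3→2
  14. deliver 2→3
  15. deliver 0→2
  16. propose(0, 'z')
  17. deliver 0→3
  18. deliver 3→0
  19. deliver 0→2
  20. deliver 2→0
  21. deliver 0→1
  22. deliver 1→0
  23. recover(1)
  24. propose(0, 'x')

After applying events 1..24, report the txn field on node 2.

3

after 1 — propose(0,'r'): n0:coor/t1/[-]
after 2 — deliver 0→3: n3:part/t1/[-]
after 3 — deliver 3→0: ·
after 4 — deliver 0→1: n1:part/t1/[-]
after 5 — deliver 1→0: ·
after 6 — deliver 0→2: n2:part/t1/[-]
after 7 — deliver 2→0: n0:coor/t1/[r]
after 8 — deliver 0→2: n2:part/t1/[r]
after 9 — deliver 0→3: n3:part/t1/[r]
after 10 — deliver 0→1: n1:part/t1/[r]
after 11 — propose(0,'z'): n0:coor/t2/[r]
after 12 — crash(1): n1:✗part/t1/[r]
after 13 — deliver 3→2: ·
after 14 — deliver 2→3: ·
after 15 — deliver 0→2: n2:part/t2/[r]
after 16 — propose(0,'z'): n0:coor/t3/[r]
after 17 — deliver 0→3: n3:part/t2/[r]
after 18 — deliver 3→0: ·
after 19 — deliver 0→2: n2:part/t3/[r]
after 20 — deliver 2→0: ·
after 21 — deliver 0→1: ·
after 22 — deliver 1→0: ·
after 23 — recover(1): n1:part/t1/[r]
after 24 — propose(0,'x'): n0:coor/t4/[r]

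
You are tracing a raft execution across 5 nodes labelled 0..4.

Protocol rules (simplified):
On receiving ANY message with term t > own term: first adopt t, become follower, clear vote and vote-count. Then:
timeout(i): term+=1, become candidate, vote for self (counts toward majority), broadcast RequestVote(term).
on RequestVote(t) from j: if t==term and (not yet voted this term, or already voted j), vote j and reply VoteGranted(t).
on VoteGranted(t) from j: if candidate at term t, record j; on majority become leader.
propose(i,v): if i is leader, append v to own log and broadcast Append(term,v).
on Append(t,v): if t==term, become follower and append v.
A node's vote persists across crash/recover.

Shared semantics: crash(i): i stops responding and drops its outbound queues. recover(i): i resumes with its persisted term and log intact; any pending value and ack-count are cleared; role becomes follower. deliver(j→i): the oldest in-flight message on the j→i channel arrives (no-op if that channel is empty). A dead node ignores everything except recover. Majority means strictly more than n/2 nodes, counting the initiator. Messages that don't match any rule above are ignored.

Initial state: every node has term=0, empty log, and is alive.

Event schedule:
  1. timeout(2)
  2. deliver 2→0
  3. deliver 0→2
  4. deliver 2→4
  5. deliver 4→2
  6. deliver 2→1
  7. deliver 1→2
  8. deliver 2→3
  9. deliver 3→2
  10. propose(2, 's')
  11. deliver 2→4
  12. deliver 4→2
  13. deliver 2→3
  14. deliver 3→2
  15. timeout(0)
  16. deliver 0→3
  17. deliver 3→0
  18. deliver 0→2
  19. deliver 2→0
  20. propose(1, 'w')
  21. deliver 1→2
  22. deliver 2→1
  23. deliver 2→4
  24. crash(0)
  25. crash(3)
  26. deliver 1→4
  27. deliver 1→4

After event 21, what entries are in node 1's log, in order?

empty

step 1 timeout(2): 2={cand,t=1,log=-}
step 2 deliver 2→0: 0={foll,t=1,log=-}
step 3 deliver 0→2: —
step 4 deliver 2→4: 4={foll,t=1,log=-}
step 5 deliver 4→2: 2={lead,t=1,log=-}
step 6 deliver 2→1: 1={foll,t=1,log=-}
step 7 deliver 1→2: —
step 8 deliver 2→3: 3={foll,t=1,log=-}
step 9 deliver 3→2: —
step 10 propose(2,'s'): 2={lead,t=1,log=s}
step 11 deliver 2→4: 4={foll,t=1,log=s}
step 12 deliver 4→2: —
step 13 deliver 2→3: 3={foll,t=1,log=s}
step 14 deliver 3→2: —
step 15 timeout(0): 0={cand,t=2,log=-}
step 16 deliver 0→3: 3={foll,t=2,log=s}
step 17 deliver 3→0: —
step 18 deliver 0→2: 2={foll,t=2,log=s}
step 19 deliver 2→0: —
step 20 propose(1,'w'): —
step 21 deliver 1→2: —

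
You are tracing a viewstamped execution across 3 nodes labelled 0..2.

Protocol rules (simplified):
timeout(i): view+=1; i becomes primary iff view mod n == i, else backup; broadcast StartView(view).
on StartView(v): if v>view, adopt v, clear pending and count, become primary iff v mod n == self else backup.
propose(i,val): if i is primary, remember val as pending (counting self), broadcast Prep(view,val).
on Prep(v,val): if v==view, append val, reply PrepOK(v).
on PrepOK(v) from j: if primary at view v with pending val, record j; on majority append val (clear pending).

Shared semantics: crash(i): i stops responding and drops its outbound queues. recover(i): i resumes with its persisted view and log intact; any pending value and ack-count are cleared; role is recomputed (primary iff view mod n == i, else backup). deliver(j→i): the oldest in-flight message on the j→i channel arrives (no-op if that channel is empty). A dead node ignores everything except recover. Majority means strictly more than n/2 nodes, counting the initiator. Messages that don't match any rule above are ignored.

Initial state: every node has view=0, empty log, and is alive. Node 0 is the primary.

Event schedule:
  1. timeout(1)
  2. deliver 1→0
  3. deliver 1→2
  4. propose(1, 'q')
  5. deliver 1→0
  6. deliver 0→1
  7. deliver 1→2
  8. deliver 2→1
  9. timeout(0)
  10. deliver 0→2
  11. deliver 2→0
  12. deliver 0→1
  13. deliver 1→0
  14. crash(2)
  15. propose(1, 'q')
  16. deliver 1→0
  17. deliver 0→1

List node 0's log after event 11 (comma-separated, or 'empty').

q

[1] timeout(1) → N1(prim v1 [-])
[2] deliver 1→0 → N0(back v1 [-])
[3] deliver 1→2 → N2(back v1 [-])
[4] propose(1,'q') → ∅
[5] deliver 1→0 → N0(back v1 [q])
[6] deliver 0→1 → N1(prim v1 [q])
[7] deliver 1→2 → N2(back v1 [q])
[8] deliver 2→1 → ∅
[9] timeout(0) → N0(back v2 [q])
[10] deliver 0→2 → N2(prim v2 [q])
[11] deliver 2→0 → ∅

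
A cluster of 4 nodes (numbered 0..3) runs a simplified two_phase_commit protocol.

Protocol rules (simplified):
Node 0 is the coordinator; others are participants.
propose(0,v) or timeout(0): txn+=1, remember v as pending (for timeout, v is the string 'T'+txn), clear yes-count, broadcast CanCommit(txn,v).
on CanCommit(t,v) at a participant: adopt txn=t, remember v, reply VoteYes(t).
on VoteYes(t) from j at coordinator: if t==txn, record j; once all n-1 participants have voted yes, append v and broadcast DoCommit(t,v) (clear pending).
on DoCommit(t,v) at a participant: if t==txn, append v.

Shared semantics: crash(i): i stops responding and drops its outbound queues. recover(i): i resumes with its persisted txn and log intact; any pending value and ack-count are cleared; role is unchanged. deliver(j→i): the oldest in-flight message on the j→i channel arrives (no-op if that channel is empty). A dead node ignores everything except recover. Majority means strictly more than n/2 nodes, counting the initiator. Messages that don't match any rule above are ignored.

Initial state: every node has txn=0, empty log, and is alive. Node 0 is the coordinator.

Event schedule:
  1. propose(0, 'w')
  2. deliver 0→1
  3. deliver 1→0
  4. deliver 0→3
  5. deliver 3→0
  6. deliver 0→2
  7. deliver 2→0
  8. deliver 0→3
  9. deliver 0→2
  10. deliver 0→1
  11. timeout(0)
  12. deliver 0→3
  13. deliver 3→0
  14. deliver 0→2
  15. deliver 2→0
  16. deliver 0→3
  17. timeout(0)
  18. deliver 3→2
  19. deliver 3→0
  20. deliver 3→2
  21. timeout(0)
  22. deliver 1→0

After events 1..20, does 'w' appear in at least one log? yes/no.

yes

1. propose(0,'w'):  <0:coor t1 ->
2. deliver 0→1:  <1:part t1 ->
3. deliver 1→0:  nop
4. deliver 0→3:  <3:part t1 ->
5. deliver 3→0:  nop
6. deliver 0→2:  <2:part t1 ->
7. deliver 2→0:  <0:coor t1 w>
8. deliver 0→3:  <3:part t1 w>
9. deliver 0→2:  <2:part t1 w>
10. deliver 0→1:  <1:part t1 w>
11. timeout(0):  <0:coor t2 w>
12. deliver 0→3:  <3:part t2 w>
13. deliver 3→0:  nop
14. deliver 0→2:  <2:part t2 w>
15. deliver 2→0:  nop
16. deliver 0→3:  nop
17. timeout(0):  <0:coor t3 w>
18. deliver 3→2:  nop
19. deliver 3→0:  nop
20. deliver 3→2:  nop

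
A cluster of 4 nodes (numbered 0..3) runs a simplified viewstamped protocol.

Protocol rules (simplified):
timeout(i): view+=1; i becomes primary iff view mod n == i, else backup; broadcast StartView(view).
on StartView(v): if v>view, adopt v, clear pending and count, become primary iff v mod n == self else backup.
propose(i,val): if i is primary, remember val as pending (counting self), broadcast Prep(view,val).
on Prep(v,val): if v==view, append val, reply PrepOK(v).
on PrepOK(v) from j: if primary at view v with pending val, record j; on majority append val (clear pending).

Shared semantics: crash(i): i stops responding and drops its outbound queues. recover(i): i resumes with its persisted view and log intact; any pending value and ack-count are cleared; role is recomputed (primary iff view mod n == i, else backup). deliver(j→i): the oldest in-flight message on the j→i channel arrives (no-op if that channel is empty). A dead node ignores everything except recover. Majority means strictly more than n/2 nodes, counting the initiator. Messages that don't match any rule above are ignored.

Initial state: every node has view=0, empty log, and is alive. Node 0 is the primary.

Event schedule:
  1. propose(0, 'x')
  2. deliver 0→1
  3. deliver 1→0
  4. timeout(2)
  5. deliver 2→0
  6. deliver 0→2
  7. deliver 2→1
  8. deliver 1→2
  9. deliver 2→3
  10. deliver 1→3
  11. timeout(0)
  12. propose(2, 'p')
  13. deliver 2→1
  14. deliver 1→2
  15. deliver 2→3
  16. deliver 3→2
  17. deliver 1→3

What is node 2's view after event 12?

after 1 — propose(0,'x'): ·
after 2 — deliver 0→1: n1:back/v0/[x]
after 3 — deliver 1→0: ·
after 4 — timeout(2): n2:back/v1/[-]
after 5 — deliver 2→0: n0:back/v1/[-]
after 6 — deliver 0→2: ·
after 7 — deliver 2→1: n1:prim/v1/[x]
after 8 — deliver 1→2: ·
after 9 — deliver 2→3: n3:back/v1/[-]
after 10 — deliver 1→3: ·
after 11 — timeout(0): n0:back/v2/[-]
after 12 — propose(2,'p'): ·

1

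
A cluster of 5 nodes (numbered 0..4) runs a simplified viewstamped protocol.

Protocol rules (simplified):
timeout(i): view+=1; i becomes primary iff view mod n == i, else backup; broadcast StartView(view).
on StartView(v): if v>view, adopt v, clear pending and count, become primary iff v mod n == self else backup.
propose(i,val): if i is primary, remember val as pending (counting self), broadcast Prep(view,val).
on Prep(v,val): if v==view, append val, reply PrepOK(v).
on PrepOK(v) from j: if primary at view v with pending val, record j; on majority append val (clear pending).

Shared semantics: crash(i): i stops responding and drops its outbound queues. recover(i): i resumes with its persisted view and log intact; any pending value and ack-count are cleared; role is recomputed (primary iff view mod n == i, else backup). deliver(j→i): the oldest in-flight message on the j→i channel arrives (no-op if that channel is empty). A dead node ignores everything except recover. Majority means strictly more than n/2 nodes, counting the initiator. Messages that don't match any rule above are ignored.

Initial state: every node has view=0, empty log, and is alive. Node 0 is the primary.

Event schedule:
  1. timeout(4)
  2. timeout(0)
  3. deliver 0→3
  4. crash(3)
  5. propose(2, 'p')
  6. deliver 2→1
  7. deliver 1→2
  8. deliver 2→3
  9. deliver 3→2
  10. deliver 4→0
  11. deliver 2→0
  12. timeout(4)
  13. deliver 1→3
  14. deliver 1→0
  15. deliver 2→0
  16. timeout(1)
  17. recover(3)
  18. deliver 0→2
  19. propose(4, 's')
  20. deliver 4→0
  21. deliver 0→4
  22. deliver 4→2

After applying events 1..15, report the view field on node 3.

after 1 — timeout(4): n4:back/v1/[-]
after 2 — timeout(0): n0:back/v1/[-]
after 3 — deliver 0→3: n3:back/v1/[-]
after 4 — crash(3): n3:✗back/v1/[-]
after 5 — propose(2,'p'): ·
after 6 — deliver 2→1: ·
after 7 — deliver 1→2: ·
after 8 — deliver 2→3: ·
after 9 — deliver 3→2: ·
after 10 — deliver 4→0: ·
after 11 — deliver 2→0: ·
after 12 — timeout(4): n4:back/v2/[-]
after 13 — deliver 1→3: ·
after 14 — deliver 1→0: ·
after 15 — deliver 2→0: ·

1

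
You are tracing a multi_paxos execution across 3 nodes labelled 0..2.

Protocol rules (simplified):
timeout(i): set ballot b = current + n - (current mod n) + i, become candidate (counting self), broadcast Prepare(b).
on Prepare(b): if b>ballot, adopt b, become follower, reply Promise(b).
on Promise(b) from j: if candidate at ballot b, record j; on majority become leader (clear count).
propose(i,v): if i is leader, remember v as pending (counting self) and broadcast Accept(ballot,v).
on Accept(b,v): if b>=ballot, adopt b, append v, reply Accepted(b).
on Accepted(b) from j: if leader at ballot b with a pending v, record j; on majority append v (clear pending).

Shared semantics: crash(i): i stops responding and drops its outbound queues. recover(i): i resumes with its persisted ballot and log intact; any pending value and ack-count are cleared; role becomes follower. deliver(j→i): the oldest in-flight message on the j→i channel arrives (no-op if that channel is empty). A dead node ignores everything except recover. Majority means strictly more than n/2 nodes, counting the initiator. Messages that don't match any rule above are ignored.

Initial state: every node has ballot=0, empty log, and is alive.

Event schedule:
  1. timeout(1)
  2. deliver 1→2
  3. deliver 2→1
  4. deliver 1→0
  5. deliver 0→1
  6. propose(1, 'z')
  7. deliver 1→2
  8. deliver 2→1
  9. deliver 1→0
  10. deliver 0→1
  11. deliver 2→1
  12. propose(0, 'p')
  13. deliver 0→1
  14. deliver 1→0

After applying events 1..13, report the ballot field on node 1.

1. timeout(1):  <1:cand b4 ->
2. deliver 1→2:  <2:foll b4 ->
3. deliver 2→1:  <1:lead b4 ->
4. deliver 1→0:  <0:foll b4 ->
5. deliver 0→1:  nop
6. propose(1,'z'):  nop
7. deliver 1→2:  <2:foll b4 z>
8. deliver 2→1:  <1:lead b4 z>
9. deliver 1→0:  <0:foll b4 z>
10. deliver 0→1:  nop
11. deliver 2→1:  nop
12. propose(0,'p'):  nop
13. deliver 0→1:  nop

4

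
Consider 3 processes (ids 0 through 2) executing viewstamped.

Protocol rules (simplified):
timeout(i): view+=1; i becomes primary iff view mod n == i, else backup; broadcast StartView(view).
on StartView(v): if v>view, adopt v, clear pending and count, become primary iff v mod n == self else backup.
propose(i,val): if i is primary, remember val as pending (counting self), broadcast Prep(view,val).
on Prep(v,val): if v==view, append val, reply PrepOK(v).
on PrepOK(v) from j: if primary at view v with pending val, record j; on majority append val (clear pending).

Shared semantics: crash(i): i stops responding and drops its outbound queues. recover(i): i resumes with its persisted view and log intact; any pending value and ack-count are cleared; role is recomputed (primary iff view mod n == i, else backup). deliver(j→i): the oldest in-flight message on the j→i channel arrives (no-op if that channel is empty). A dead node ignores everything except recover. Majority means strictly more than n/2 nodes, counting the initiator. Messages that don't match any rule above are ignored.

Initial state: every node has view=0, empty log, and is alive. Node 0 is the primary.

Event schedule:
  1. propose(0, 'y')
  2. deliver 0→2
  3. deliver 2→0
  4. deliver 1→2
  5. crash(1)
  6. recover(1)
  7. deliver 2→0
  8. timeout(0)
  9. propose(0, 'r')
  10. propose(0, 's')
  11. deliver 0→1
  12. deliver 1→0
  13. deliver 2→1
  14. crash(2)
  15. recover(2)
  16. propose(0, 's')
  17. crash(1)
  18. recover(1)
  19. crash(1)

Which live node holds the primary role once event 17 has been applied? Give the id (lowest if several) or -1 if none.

step 1 propose(0,'y'): —
step 2 deliver 0→2: 2={back,v=0,log=y}
step 3 deliver 2→0: 0={prim,v=0,log=y}
step 4 deliver 1→2: —
step 5 crash(1): 1={✗back,v=0,log=-}
step 6 recover(1): 1={back,v=0,log=-}
step 7 deliver 2→0: —
step 8 timeout(0): 0={back,v=1,log=y}
step 9 propose(0,'r'): —
step 10 propose(0,'s'): —
step 11 deliver 0→1: 1={back,v=0,log=y}
step 12 deliver 1→0: —
step 13 deliver 2→1: —
step 14 crash(2): 2={✗back,v=0,log=y}
step 15 recover(2): 2={back,v=0,log=y}
step 16 propose(0,'s'): —
step 17 crash(1): 1={✗back,v=0,log=y}

-1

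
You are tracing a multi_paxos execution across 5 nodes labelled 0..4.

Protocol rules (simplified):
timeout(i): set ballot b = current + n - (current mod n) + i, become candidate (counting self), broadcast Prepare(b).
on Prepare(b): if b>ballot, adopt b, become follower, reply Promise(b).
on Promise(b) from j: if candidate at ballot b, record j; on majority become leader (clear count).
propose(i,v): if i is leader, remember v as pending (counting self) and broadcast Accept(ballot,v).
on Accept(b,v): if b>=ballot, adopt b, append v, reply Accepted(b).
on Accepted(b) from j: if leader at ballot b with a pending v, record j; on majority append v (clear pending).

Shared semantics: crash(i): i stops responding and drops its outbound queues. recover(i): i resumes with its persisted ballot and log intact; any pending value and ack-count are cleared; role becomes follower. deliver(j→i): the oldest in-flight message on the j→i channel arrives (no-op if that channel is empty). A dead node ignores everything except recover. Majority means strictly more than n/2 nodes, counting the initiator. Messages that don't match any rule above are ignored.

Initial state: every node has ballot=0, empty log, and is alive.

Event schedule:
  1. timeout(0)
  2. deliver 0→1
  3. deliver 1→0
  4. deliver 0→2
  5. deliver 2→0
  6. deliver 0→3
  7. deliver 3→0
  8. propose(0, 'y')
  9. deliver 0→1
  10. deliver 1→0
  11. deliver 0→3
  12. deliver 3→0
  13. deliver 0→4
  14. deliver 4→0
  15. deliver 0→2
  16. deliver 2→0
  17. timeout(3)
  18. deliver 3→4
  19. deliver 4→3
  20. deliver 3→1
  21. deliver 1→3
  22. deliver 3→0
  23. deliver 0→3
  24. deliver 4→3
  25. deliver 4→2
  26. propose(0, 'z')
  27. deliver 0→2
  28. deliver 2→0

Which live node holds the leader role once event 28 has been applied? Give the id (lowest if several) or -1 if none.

3

e1 timeout(0): 0[cand,b=5,-]
e2 deliver 0→1: 1[foll,b=5,-]
e3 deliver 1→0: ·
e4 deliver 0→2: 2[foll,b=5,-]
e5 deliver 2→0: 0[lead,b=5,-]
e6 deliver 0→3: 3[foll,b=5,-]
e7 deliver 3→0: ·
e8 propose(0,'y'): ·
e9 deliver 0→1: 1[foll,b=5,y]
e10 deliver 1→0: ·
e11 deliver 0→3: 3[foll,b=5,y]
e12 deliver 3→0: 0[lead,b=5,y]
e13 deliver 0→4: 4[foll,b=5,-]
e14 deliver 4→0: ·
e15 deliver 0→2: 2[foll,b=5,y]
e16 deliver 2→0: ·
e17 timeout(3): 3[cand,b=13,y]
e18 deliver 3→4: 4[foll,b=13,-]
e19 deliver 4→3: ·
e20 deliver 3→1: 1[foll,b=13,y]
e21 deliver 1→3: 3[lead,b=13,y]
e22 deliver 3→0: 0[foll,b=13,y]
e23 deliver 0→3: ·
e24 deliver 4→3: ·
e25 deliver 4→2: ·
e26 propose(0,'z'): ·
e27 deliver 0→2: ·
e28 deliver 2→0: ·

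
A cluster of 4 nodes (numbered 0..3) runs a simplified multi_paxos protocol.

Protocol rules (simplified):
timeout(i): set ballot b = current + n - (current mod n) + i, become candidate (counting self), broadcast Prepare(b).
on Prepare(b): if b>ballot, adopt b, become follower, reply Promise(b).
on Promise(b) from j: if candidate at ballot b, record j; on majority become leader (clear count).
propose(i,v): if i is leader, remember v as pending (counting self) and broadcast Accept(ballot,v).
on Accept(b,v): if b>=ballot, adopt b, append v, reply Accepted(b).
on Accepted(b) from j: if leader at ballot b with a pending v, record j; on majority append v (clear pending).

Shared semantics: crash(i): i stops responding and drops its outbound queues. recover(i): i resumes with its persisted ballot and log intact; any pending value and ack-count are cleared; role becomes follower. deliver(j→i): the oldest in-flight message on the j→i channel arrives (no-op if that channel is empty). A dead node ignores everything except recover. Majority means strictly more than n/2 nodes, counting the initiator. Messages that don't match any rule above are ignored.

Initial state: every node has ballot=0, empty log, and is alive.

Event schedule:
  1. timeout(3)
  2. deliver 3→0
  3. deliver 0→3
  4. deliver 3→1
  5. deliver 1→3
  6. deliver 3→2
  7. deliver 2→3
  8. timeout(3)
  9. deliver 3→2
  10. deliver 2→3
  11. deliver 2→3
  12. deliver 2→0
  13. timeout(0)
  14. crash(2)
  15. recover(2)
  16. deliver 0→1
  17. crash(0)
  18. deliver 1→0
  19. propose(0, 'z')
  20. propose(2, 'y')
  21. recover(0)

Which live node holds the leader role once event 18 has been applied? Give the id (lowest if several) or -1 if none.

-1

e1 timeout(3): 3[cand,b=7,-]
e2 deliver 3→0: 0[foll,b=7,-]
e3 deliver 0→3: ·
e4 deliver 3→1: 1[foll,b=7,-]
e5 deliver 1→3: 3[lead,b=7,-]
e6 deliver 3→2: 2[foll,b=7,-]
e7 deliver 2→3: ·
e8 timeout(3): 3[cand,b=11,-]
e9 deliver 3→2: 2[foll,b=11,-]
e10 deliver 2→3: ·
e11 deliver 2→3: ·
e12 deliver 2→0: ·
e13 timeout(0): 0[cand,b=8,-]
e14 crash(2): 2[✗foll,b=11,-]
e15 recover(2): 2[foll,b=11,-]
e16 deliver 0→1: 1[foll,b=8,-]
e17 crash(0): 0[✗cand,b=8,-]
e18 deliver 1→0: ·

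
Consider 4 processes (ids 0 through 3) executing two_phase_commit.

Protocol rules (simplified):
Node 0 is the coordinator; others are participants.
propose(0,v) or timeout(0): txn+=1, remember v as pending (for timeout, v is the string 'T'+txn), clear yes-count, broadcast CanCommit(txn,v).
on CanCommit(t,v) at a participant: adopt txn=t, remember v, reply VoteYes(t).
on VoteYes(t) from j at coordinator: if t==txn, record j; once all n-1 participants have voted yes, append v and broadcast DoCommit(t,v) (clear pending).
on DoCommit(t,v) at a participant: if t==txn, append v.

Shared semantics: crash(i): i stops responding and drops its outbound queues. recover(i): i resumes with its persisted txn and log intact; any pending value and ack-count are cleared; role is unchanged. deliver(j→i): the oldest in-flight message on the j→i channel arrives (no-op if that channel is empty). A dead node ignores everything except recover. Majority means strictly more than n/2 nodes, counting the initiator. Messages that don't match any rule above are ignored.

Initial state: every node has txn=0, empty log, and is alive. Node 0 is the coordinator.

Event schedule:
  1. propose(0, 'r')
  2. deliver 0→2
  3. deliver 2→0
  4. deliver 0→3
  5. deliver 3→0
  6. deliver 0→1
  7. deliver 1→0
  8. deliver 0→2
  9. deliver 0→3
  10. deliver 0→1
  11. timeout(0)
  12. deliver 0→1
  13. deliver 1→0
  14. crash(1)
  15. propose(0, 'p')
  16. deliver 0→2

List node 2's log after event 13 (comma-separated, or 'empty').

after 1 — propose(0,'r'): n0:coor/t1/[-]
after 2 — deliver 0→2: n2:part/t1/[-]
after 3 — deliver 2→0: ·
after 4 — deliver 0→3: n3:part/t1/[-]
after 5 — deliver 3→0: ·
after 6 — deliver 0→1: n1:part/t1/[-]
after 7 — deliver 1→0: n0:coor/t1/[r]
after 8 — deliver 0→2: n2:part/t1/[r]
after 9 — deliver 0→3: n3:part/t1/[r]
after 10 — deliver 0→1: n1:part/t1/[r]
after 11 — timeout(0): n0:coor/t2/[r]
after 12 — deliver 0→1: n1:part/t2/[r]
after 13 — deliver 1→0: ·

r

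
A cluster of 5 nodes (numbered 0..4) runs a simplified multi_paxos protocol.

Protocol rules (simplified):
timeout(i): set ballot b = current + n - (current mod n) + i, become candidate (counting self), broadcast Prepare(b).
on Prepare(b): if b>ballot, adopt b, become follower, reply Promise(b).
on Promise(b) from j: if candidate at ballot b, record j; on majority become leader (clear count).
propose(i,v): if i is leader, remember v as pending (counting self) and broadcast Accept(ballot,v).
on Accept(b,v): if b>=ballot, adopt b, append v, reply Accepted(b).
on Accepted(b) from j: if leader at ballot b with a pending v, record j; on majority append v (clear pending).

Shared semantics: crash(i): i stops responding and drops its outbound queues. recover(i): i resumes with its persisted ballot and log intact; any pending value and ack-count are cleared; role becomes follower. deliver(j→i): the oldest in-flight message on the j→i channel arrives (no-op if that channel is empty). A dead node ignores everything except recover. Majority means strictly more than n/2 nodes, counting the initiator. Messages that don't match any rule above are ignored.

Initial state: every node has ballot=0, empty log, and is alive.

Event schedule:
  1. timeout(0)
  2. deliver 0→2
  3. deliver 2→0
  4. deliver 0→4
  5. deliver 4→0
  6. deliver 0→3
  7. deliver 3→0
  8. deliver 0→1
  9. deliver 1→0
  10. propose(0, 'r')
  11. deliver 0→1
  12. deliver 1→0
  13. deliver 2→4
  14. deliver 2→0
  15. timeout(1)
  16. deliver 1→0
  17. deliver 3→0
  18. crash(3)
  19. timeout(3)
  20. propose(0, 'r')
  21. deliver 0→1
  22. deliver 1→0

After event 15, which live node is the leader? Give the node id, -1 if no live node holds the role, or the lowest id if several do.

0

[1] timeout(0) → N0(cand b5 [-])
[2] deliver 0→2 → N2(foll b5 [-])
[3] deliver 2→0 → ∅
[4] deliver 0→4 → N4(foll b5 [-])
[5] deliver 4→0 → N0(lead b5 [-])
[6] deliver 0→3 → N3(foll b5 [-])
[7] deliver 3→0 → ∅
[8] deliver 0→1 → N1(foll b5 [-])
[9] deliver 1→0 → ∅
[10] propose(0,'r') → ∅
[11] deliver 0→1 → N1(foll b5 [r])
[12] deliver 1→0 → ∅
[13] deliver 2→4 → ∅
[14] deliver 2→0 → ∅
[15] timeout(1) → N1(cand b11 [r])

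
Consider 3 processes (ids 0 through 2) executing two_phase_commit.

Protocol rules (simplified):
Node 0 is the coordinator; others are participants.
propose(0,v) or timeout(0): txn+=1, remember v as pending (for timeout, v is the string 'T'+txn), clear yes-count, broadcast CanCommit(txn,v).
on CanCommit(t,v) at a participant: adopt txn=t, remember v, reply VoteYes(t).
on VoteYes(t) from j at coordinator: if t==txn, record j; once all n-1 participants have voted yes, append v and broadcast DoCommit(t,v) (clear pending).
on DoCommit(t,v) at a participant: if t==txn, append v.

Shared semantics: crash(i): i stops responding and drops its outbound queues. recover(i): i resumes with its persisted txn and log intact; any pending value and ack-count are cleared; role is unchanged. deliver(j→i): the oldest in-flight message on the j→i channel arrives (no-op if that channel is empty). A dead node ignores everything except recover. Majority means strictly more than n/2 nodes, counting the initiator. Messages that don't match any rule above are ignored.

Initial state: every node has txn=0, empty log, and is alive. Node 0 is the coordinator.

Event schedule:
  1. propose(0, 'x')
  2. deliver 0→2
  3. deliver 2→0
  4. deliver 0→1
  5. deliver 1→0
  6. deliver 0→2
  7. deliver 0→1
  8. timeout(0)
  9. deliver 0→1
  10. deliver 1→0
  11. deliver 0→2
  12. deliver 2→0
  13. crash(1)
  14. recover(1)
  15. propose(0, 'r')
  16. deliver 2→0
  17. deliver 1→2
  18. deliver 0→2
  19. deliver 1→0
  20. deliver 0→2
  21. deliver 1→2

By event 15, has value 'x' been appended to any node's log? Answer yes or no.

e1 propose(0,'x'): 0[coor,t=1,-]
e2 deliver 0→2: 2[part,t=1,-]
e3 deliver 2→0: ·
e4 deliver 0→1: 1[part,t=1,-]
e5 deliver 1→0: 0[coor,t=1,x]
e6 deliver 0→2: 2[part,t=1,x]
e7 deliver 0→1: 1[part,t=1,x]
e8 timeout(0): 0[coor,t=2,x]
e9 deliver 0→1: 1[part,t=2,x]
e10 deliver 1→0: ·
e11 deliver 0→2: 2[part,t=2,x]
e12 deliver 2→0: 0[coor,t=2,x,T2]
e13 crash(1): 1[✗part,t=2,x]
e14 recover(1): 1[part,t=2,x]
e15 propose(0,'r'): 0[coor,t=3,x,T2]

yes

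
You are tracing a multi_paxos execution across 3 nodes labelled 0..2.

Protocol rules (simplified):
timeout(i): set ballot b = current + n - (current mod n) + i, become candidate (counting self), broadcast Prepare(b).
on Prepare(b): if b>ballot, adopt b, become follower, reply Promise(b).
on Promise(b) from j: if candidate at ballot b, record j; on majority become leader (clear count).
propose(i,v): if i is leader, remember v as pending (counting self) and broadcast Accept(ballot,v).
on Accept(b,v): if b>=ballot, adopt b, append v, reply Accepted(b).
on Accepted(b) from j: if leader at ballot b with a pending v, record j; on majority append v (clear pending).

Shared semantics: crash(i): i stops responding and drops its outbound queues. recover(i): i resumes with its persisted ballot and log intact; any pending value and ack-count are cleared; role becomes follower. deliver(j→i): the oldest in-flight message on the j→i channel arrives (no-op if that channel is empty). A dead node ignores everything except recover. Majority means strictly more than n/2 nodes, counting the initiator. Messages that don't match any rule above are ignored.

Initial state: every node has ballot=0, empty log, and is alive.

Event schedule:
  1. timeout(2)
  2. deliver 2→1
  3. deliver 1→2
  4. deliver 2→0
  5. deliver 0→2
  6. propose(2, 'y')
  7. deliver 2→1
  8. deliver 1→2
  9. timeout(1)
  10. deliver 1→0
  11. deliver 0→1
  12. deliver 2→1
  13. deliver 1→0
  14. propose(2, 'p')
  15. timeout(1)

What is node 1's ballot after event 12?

[1] timeout(2) → N2(cand b5 [-])
[2] deliver 2→1 → N1(foll b5 [-])
[3] deliver 1→2 → N2(lead b5 [-])
[4] deliver 2→0 → N0(foll b5 [-])
[5] deliver 0→2 → ∅
[6] propose(2,'y') → ∅
[7] deliver 2→1 → N1(foll b5 [y])
[8] deliver 1→2 → N2(lead b5 [y])
[9] timeout(1) → N1(cand b7 [y])
[10] deliver 1→0 → N0(foll b7 [-])
[11] deliver 0→1 → N1(lead b7 [y])
[12] deliver 2→1 → ∅

7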